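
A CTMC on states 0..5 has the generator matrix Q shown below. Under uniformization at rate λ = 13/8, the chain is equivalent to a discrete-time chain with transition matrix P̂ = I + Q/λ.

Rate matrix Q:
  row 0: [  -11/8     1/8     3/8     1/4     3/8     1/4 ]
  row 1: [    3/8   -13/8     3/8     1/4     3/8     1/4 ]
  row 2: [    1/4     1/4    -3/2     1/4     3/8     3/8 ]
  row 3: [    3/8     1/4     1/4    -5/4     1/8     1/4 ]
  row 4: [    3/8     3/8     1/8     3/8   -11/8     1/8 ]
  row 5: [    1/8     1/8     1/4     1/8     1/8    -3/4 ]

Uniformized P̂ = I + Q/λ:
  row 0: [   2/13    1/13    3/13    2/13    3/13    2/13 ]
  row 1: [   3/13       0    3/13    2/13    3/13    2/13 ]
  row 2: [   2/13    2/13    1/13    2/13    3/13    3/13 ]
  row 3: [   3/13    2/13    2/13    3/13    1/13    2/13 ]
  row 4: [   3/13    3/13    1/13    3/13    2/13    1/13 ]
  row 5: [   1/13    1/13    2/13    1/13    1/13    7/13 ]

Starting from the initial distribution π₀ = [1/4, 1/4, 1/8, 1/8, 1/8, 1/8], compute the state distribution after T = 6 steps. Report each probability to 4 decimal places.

π = [0.1679, 0.1160, 0.1520, 0.1590, 0.1561, 0.2490]

t=0: π = [0.2500, 0.2500, 0.1250, 0.1250, 0.1250, 0.1250]
t=1: π = [0.1827, 0.0962, 0.1731, 0.1635, 0.1827, 0.2019]
t=2: π = [0.1723, 0.1235, 0.1479, 0.1649, 0.1605, 0.2308]
t=3: π = [0.1706, 0.1162, 0.1529, 0.1611, 0.1575, 0.2416]
t=4: π = [0.1687, 0.1164, 0.1520, 0.1598, 0.1567, 0.2464]
t=5: π = [0.1682, 0.1161, 0.1520, 0.1592, 0.1562, 0.2483]
t=6: π = [0.1679, 0.1160, 0.1520, 0.1590, 0.1561, 0.2490]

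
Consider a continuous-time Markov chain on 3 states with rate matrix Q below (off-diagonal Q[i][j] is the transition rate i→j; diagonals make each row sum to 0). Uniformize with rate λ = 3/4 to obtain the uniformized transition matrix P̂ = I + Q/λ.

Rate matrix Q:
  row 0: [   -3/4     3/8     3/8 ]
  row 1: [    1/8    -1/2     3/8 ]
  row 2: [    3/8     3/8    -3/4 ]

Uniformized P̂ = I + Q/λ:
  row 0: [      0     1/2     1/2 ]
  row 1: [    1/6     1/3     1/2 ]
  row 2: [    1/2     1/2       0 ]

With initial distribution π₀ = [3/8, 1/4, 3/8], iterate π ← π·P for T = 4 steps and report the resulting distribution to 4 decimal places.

t=0: π = [0.3750, 0.2500, 0.3750]
t=1: π = [0.2292, 0.4583, 0.3125]
t=2: π = [0.2326, 0.4236, 0.3438]
t=3: π = [0.2425, 0.4294, 0.3281]
t=4: π = [0.2356, 0.4284, 0.3359]

π = [0.2356, 0.4284, 0.3359]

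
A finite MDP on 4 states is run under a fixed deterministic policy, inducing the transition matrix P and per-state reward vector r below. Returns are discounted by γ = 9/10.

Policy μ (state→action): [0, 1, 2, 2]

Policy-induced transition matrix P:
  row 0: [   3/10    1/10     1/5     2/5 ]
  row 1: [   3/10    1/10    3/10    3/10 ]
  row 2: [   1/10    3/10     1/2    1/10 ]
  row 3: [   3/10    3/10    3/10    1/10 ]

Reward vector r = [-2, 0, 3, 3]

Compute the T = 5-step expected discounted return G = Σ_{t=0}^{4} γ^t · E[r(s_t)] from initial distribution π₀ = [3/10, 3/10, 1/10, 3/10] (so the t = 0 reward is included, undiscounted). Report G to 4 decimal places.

t=0: π = [0.3000, 0.3000, 0.1000, 0.3000], E[r] = 0.6000, γ^t·E[r] = 0.600000, running G = 0.600000
t=1: π = [0.2800, 0.1800, 0.2900, 0.2500], E[r] = 1.0600, γ^t·E[r] = 0.954000, running G = 1.554000
t=2: π = [0.2420, 0.2080, 0.3300, 0.2200], E[r] = 1.1660, γ^t·E[r] = 0.944460, running G = 2.498460
t=3: π = [0.2340, 0.2100, 0.3418, 0.2142], E[r] = 1.2000, γ^t·E[r] = 0.874800, running G = 3.373260
t=4: π = [0.2316, 0.2112, 0.3450, 0.2122], E[r] = 1.2082, γ^t·E[r] = 0.792700, running G = 4.165960

G = 4.1660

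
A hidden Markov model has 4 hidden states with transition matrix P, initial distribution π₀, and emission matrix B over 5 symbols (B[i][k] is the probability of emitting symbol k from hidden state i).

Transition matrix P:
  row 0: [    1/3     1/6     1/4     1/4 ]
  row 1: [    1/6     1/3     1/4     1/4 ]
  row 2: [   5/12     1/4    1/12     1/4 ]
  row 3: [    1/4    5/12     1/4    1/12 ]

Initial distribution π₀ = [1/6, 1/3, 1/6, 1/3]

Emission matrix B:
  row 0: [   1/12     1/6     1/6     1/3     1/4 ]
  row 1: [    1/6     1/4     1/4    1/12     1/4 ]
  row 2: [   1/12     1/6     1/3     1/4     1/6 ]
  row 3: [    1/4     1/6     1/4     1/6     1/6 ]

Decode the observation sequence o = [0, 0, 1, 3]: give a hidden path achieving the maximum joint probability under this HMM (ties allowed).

path = [3, 1, 2, 0]

t=0: δ = [1.389e-02, 5.556e-02, 1.389e-02, 8.333e-02]  (obs o_0=0)
t=1: δ = [1.736e-03, 5.787e-03, 1.736e-03, 3.472e-03]  ψ = [3, 3, 3, 1]  (obs o_1=0)
t=2: δ = [1.608e-04, 4.823e-04, 2.411e-04, 2.411e-04]  ψ = [1, 1, 1, 1]  (obs o_2=1)
t=3: δ = [3.349e-05, 1.340e-05, 3.014e-05, 2.009e-05]  ψ = [2, 1, 1, 1]  (obs o_3=3)
backtrack: best end state = 0; path = [3, 1, 2, 0]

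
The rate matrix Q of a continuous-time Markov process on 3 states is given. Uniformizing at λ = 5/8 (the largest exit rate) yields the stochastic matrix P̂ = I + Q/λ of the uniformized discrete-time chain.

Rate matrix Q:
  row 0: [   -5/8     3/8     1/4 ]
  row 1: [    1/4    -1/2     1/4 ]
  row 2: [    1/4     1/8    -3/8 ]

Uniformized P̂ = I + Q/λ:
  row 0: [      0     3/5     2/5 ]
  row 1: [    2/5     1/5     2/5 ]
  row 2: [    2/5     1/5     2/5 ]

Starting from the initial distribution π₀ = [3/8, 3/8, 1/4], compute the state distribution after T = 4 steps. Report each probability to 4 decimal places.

π = [0.2880, 0.3120, 0.4000]

t=0: π = [0.3750, 0.3750, 0.2500]
t=1: π = [0.2500, 0.3500, 0.4000]
t=2: π = [0.3000, 0.3000, 0.4000]
t=3: π = [0.2800, 0.3200, 0.4000]
t=4: π = [0.2880, 0.3120, 0.4000]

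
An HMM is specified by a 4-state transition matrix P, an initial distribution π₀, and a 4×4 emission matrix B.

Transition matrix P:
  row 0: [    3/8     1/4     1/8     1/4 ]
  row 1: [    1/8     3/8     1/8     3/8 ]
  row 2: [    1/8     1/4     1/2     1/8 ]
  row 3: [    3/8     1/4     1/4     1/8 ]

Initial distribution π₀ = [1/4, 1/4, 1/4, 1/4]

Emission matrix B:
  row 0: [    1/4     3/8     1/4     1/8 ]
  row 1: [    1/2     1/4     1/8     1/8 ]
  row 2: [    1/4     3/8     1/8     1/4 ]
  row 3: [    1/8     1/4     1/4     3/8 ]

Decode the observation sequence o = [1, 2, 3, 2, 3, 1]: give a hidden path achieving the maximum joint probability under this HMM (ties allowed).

t=0: δ = [9.375e-02, 6.250e-02, 9.375e-02, 6.250e-02]  (obs o_0=1)
t=1: δ = [8.789e-03, 2.930e-03, 5.859e-03, 5.859e-03]  ψ = [0, 0, 2, 0]  (obs o_1=2)
t=2: δ = [4.120e-04, 2.747e-04, 7.324e-04, 8.240e-04]  ψ = [0, 0, 2, 0]  (obs o_2=3)
t=3: δ = [7.725e-05, 2.575e-05, 4.578e-05, 2.575e-05]  ψ = [3, 3, 2, 0]  (obs o_3=2)
t=4: δ = [3.621e-06, 2.414e-06, 5.722e-06, 7.242e-06]  ψ = [0, 0, 2, 0]  (obs o_4=3)
t=5: δ = [1.018e-06, 4.526e-07, 1.073e-06, 2.263e-07]  ψ = [3, 3, 2, 0]  (obs o_5=1)
backtrack: best end state = 2; path = [2, 2, 2, 2, 2, 2]

path = [2, 2, 2, 2, 2, 2]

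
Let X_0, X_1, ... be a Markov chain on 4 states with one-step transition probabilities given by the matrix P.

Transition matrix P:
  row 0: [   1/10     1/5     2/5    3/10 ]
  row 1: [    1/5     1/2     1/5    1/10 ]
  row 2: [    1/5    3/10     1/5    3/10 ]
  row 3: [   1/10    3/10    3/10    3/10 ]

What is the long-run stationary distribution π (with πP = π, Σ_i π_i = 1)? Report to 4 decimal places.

Balance equations π_j = Σ_i π_i·P[i][j]:
  π_0 = 1/10·π_0 + 1/5·π_1 + 1/5·π_2 + 1/10·π_3
  π_1 = 1/5·π_0 + 1/2·π_1 + 3/10·π_2 + 3/10·π_3
  π_2 = 2/5·π_0 + 1/5·π_1 + 1/5·π_2 + 3/10·π_3
  normalize: π_0 + π_1 + π_2 + π_3 = 1
Solving the linear system gives exactly π = [71/441, 313/882, 25/98, 101/441].

π = [0.1610, 0.3549, 0.2551, 0.2290]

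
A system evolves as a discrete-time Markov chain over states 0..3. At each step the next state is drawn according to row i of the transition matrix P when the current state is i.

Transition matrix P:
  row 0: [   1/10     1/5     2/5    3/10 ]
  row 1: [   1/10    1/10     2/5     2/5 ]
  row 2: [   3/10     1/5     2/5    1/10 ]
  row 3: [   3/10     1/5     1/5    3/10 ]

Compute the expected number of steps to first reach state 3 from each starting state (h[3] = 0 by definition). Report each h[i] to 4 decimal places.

First-step conditioning: h[3] = 0; for i ≠ 3, h[i] = 1 + Σ_k P[i][k]·h[k].
  h[0] = 1 + 1/10·h[0] + 1/5·h[1] + 2/5·h[2]
  h[1] = 1 + 1/10·h[0] + 1/10·h[1] + 2/5·h[2]
  h[2] = 1 + 3/10·h[0] + 1/5·h[1] + 2/5·h[2]
Solving the 3×3 linear system over states ≠ 3 gives exactly h = [550/131, 500/131, 660/131, 0] (h[3] = 0 is the target).

h = [4.1985, 3.8168, 5.0382, 0.0000]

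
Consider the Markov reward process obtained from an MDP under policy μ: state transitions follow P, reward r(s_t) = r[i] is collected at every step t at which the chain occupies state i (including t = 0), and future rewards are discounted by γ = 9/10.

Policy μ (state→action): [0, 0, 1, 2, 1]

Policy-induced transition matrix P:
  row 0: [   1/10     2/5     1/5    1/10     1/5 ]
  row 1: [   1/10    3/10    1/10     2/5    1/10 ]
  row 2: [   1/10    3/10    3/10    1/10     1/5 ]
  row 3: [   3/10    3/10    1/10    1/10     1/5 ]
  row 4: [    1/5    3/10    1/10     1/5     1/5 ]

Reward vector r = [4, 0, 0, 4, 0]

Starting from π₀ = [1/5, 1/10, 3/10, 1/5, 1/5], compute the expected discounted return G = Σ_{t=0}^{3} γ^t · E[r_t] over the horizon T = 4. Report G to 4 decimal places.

t=0: π = [0.2000, 0.1000, 0.3000, 0.2000, 0.2000], E[r] = 1.6000, γ^t·E[r] = 1.600000, running G = 1.600000
t=1: π = [0.1600, 0.3200, 0.1800, 0.1500, 0.1900], E[r] = 1.2400, γ^t·E[r] = 1.116000, running G = 2.716000
t=2: π = [0.1490, 0.3160, 0.1520, 0.2150, 0.1680], E[r] = 1.4560, γ^t·E[r] = 1.179360, running G = 3.895360
t=3: π = [0.1598, 0.3149, 0.1453, 0.2116, 0.1684], E[r] = 1.4856, γ^t·E[r] = 1.083002, running G = 4.978362

G = 4.9784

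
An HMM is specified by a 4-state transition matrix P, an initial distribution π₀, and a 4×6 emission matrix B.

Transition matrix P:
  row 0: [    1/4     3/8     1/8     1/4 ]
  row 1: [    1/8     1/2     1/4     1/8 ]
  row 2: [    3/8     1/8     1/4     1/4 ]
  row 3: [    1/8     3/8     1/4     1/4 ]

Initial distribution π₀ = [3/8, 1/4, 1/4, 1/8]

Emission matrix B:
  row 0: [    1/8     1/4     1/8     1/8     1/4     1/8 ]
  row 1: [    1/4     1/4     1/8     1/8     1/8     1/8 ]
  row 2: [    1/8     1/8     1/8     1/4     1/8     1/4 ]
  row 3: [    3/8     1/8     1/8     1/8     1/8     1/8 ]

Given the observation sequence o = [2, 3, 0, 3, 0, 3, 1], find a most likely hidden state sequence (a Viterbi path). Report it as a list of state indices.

t=0: δ = [4.688e-02, 3.125e-02, 3.125e-02, 1.562e-02]  (obs o_0=2)
t=1: δ = [1.465e-03, 2.197e-03, 1.953e-03, 1.465e-03]  ψ = [0, 0, 1, 0]  (obs o_1=3)
t=2: δ = [9.155e-05, 2.747e-04, 6.866e-05, 1.831e-04]  ψ = [2, 1, 1, 2]  (obs o_2=0)
t=3: δ = [4.292e-06, 1.717e-05, 1.717e-05, 5.722e-06]  ψ = [1, 1, 1, 3]  (obs o_3=3)
t=4: δ = [8.047e-07, 2.146e-06, 5.364e-07, 1.609e-06]  ψ = [2, 1, 1, 2]  (obs o_4=0)
t=5: δ = [3.353e-08, 1.341e-07, 1.341e-07, 5.029e-08]  ψ = [1, 1, 1, 3]  (obs o_5=3)
t=6: δ = [1.257e-08, 1.676e-08, 4.191e-09, 4.191e-09]  ψ = [2, 1, 1, 2]  (obs o_6=1)
backtrack: best end state = 1; path = [0, 1, 1, 1, 1, 1, 1]

path = [0, 1, 1, 1, 1, 1, 1]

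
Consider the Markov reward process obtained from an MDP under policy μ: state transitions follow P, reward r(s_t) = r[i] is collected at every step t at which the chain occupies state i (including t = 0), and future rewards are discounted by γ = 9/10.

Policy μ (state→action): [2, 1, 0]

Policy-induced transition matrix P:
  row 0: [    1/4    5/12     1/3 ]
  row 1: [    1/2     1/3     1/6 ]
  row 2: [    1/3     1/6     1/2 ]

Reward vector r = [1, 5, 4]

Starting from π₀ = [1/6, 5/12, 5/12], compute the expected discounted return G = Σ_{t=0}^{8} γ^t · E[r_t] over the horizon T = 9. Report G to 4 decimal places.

G = 20.4349

t=0: π = [0.1667, 0.4167, 0.4167], E[r] = 3.9167, γ^t·E[r] = 3.916667, running G = 3.916667
t=1: π = [0.3889, 0.2778, 0.3333], E[r] = 3.1111, γ^t·E[r] = 2.800000, running G = 6.716667
t=2: π = [0.3472, 0.3102, 0.3426], E[r] = 3.2685, γ^t·E[r] = 2.647500, running G = 9.364167
t=3: π = [0.3561, 0.3052, 0.3387], E[r] = 3.2369, γ^t·E[r] = 2.359688, running G = 11.723854
t=4: π = [0.3545, 0.3066, 0.3389], E[r] = 3.2430, γ^t·E[r] = 2.127727, running G = 13.851581
t=5: π = [0.3549, 0.3064, 0.3387], E[r] = 3.2417, γ^t·E[r] = 1.914217, running G = 15.765797
t=6: π = [0.3548, 0.3065, 0.3387], E[r] = 3.2420, γ^t·E[r] = 1.722920, running G = 17.488717
t=7: π = [0.3548, 0.3064, 0.3387], E[r] = 3.2419, γ^t·E[r] = 1.550604, running G = 19.039322
t=8: π = [0.3548, 0.3065, 0.3387], E[r] = 3.2419, γ^t·E[r] = 1.395548, running G = 20.434869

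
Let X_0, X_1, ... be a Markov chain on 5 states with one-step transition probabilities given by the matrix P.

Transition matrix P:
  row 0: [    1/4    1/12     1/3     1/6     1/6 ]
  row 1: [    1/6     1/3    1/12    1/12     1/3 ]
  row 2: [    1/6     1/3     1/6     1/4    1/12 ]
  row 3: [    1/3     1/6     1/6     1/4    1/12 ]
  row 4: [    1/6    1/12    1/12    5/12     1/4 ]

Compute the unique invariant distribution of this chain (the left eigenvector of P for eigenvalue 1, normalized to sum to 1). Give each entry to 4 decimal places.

π = [0.2235, 0.1941, 0.1727, 0.2291, 0.1806]

Balance equations π_j = Σ_i π_i·P[i][j]:
  π_0 = 1/4·π_0 + 1/6·π_1 + 1/6·π_2 + 1/3·π_3 + 1/6·π_4
  π_1 = 1/12·π_0 + 1/3·π_1 + 1/3·π_2 + 1/6·π_3 + 1/12·π_4
  π_2 = 1/3·π_0 + 1/12·π_1 + 1/6·π_2 + 1/6·π_3 + 1/12·π_4
  π_3 = 1/6·π_0 + 1/12·π_1 + 1/4·π_2 + 1/4·π_3 + 5/12·π_4
  normalize: π_0 + π_1 + π_2 + π_3 + π_4 = 1
Solving the linear system gives exactly π = [99/443, 86/443, 153/886, 203/886, 80/443].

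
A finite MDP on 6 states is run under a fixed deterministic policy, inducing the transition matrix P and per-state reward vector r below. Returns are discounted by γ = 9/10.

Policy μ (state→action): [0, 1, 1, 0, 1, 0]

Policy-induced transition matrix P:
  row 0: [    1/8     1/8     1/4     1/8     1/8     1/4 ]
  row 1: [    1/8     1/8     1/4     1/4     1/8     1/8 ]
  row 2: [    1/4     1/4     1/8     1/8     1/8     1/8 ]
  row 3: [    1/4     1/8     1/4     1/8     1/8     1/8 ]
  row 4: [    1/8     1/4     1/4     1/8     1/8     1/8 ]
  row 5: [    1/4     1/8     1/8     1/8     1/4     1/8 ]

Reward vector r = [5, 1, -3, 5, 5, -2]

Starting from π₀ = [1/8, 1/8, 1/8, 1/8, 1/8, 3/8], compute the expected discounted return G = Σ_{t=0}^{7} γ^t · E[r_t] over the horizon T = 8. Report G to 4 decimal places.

t=0: π = [0.1250, 0.1250, 0.1250, 0.1250, 0.1250, 0.3750], E[r] = 0.8750, γ^t·E[r] = 0.875000, running G = 0.875000
t=1: π = [0.2031, 0.1563, 0.1875, 0.1406, 0.1719, 0.1406], E[r] = 1.8906, γ^t·E[r] = 1.701563, running G = 2.576563
t=2: π = [0.1836, 0.1699, 0.2090, 0.1445, 0.1426, 0.1504], E[r] = 1.5957, γ^t·E[r] = 1.292520, running G = 3.869082
t=3: π = [0.1880, 0.1689, 0.2051, 0.1462, 0.1438, 0.1479], E[r] = 1.6479, γ^t·E[r] = 1.201355, running G = 5.070437
t=4: π = [0.1874, 0.1686, 0.2059, 0.1461, 0.1435, 0.1485], E[r] = 1.6391, γ^t·E[r] = 1.075413, running G = 6.145850
t=5: π = [0.1876, 0.1687, 0.2057, 0.1461, 0.1436, 0.1484], E[r] = 1.6407, γ^t·E[r] = 0.968820, running G = 7.114670
t=6: π = [0.1875, 0.1687, 0.2057, 0.1461, 0.1436, 0.1484], E[r] = 1.6404, γ^t·E[r] = 0.871766, running G = 7.986436
t=7: π = [0.1875, 0.1687, 0.2057, 0.1461, 0.1436, 0.1484], E[r] = 1.6405, γ^t·E[r] = 0.784622, running G = 8.771058

G = 8.7711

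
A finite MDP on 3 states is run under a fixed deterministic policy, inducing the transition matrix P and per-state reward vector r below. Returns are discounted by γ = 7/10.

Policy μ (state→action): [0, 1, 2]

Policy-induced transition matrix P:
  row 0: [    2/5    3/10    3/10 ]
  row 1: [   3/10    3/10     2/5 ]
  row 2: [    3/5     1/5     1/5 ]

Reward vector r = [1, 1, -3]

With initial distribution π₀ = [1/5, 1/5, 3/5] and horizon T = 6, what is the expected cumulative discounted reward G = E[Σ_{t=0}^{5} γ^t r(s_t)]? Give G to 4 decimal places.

t=0: π = [0.2000, 0.2000, 0.6000], E[r] = -1.4000, γ^t·E[r] = -1.400000, running G = -1.400000
t=1: π = [0.5000, 0.2400, 0.2600], E[r] = -0.0400, γ^t·E[r] = -0.028000, running G = -1.428000
t=2: π = [0.4280, 0.2740, 0.2980], E[r] = -0.1920, γ^t·E[r] = -0.094080, running G = -1.522080
t=3: π = [0.4322, 0.2702, 0.2976], E[r] = -0.1904, γ^t·E[r] = -0.065307, running G = -1.587387
t=4: π = [0.4325, 0.2702, 0.2973], E[r] = -0.1890, γ^t·E[r] = -0.045389, running G = -1.632776
t=5: π = [0.4324, 0.2703, 0.2973], E[r] = -0.1892, γ^t·E[r] = -0.031797, running G = -1.664573

G = -1.6646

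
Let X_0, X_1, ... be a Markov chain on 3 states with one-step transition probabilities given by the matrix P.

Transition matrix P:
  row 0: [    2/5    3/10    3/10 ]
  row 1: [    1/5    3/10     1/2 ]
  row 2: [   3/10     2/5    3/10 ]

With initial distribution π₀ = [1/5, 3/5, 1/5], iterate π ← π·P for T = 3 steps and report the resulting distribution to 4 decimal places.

π = [0.2952, 0.3364, 0.3684]

t=0: π = [0.2000, 0.6000, 0.2000]
t=1: π = [0.2600, 0.3200, 0.4200]
t=2: π = [0.2940, 0.3420, 0.3640]
t=3: π = [0.2952, 0.3364, 0.3684]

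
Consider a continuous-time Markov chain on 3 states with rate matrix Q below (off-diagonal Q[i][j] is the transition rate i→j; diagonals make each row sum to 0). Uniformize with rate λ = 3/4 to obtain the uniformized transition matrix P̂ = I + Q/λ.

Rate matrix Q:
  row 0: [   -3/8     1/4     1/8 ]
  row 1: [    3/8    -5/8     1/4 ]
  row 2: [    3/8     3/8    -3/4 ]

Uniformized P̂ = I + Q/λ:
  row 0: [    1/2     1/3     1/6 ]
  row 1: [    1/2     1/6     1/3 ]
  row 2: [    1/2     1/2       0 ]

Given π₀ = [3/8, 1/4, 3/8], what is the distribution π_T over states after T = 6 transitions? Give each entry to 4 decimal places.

π = [0.5000, 0.3123, 0.1877]

t=0: π = [0.3750, 0.2500, 0.3750]
t=1: π = [0.5000, 0.3542, 0.1458]
t=2: π = [0.5000, 0.2986, 0.2014]
t=3: π = [0.5000, 0.3171, 0.1829]
t=4: π = [0.5000, 0.3110, 0.1890]
t=5: π = [0.5000, 0.3130, 0.1870]
t=6: π = [0.5000, 0.3123, 0.1877]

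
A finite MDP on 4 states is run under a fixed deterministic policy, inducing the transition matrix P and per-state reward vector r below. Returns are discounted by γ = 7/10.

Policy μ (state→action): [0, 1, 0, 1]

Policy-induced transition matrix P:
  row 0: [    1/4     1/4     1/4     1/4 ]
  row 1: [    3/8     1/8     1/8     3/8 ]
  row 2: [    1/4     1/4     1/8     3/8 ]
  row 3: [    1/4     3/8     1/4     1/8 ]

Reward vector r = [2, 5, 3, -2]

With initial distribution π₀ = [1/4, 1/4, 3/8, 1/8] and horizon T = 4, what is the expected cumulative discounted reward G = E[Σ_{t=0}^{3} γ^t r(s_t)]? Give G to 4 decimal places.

G = 5.3417

t=0: π = [0.2500, 0.2500, 0.3750, 0.1250], E[r] = 2.6250, γ^t·E[r] = 2.625000, running G = 2.625000
t=1: π = [0.2813, 0.2344, 0.1719, 0.3125], E[r] = 1.6250, γ^t·E[r] = 1.137500, running G = 3.762500
t=2: π = [0.2793, 0.2598, 0.1992, 0.2617], E[r] = 1.9316, γ^t·E[r] = 0.946504, running G = 4.709004
t=3: π = [0.2825, 0.2502, 0.1926, 0.2747], E[r] = 1.8447, γ^t·E[r] = 0.632741, running G = 5.341745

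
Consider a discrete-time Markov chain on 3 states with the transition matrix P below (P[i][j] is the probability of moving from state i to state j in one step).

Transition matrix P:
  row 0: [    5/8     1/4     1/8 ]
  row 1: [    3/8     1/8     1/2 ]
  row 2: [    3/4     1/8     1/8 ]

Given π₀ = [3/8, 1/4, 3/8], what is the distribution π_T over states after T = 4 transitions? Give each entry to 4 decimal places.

π = [0.5998, 0.1998, 0.2004]

t=0: π = [0.3750, 0.2500, 0.3750]
t=1: π = [0.6094, 0.1719, 0.2188]
t=2: π = [0.6094, 0.2012, 0.1895]
t=3: π = [0.5984, 0.2012, 0.2004]
t=4: π = [0.5998, 0.1998, 0.2004]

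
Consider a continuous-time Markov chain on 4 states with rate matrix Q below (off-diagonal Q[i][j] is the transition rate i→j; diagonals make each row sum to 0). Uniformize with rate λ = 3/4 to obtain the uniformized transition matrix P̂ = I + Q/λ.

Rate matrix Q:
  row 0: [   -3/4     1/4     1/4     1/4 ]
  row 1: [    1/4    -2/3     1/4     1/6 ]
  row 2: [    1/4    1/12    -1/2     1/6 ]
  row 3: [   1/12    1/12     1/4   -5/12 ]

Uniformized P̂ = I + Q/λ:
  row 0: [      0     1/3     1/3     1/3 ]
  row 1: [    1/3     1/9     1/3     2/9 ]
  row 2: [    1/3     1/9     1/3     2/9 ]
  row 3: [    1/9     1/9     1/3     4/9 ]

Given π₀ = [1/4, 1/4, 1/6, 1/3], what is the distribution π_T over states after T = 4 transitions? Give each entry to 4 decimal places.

π = [0.1981, 0.1547, 0.3333, 0.3139]

t=0: π = [0.2500, 0.2500, 0.1667, 0.3333]
t=1: π = [0.1759, 0.1667, 0.3333, 0.3241]
t=2: π = [0.2027, 0.1502, 0.3333, 0.3138]
t=3: π = [0.1960, 0.1561, 0.3333, 0.3145]
t=4: π = [0.1981, 0.1547, 0.3333, 0.3139]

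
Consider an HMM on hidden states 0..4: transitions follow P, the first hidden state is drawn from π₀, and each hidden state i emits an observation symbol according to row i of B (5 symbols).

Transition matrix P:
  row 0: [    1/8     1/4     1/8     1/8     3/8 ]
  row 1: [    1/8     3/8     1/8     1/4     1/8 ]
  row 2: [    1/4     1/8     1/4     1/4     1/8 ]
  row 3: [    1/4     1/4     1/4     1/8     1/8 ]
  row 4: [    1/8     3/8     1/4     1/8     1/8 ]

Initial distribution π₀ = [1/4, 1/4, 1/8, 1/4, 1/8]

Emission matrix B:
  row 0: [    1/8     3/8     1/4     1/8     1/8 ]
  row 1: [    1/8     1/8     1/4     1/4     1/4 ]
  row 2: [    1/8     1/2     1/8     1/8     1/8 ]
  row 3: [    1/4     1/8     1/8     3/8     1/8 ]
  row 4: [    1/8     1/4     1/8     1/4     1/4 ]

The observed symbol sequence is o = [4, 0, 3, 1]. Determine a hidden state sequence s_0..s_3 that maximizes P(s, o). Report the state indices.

path = [1, 1, 3, 2]

t=0: δ = [3.125e-02, 6.250e-02, 1.562e-02, 3.125e-02, 3.125e-02]  (obs o_0=4)
t=1: δ = [9.766e-04, 2.930e-03, 9.766e-04, 3.906e-03, 1.465e-03]  ψ = [1, 1, 1, 1, 0]  (obs o_1=0)
t=2: δ = [1.221e-04, 2.747e-04, 1.221e-04, 2.747e-04, 1.221e-04]  ψ = [3, 1, 3, 1, 3]  (obs o_2=3)
t=3: δ = [2.575e-05, 1.287e-05, 3.433e-05, 8.583e-06, 1.144e-05]  ψ = [3, 1, 3, 1, 0]  (obs o_3=1)
backtrack: best end state = 2; path = [1, 1, 3, 2]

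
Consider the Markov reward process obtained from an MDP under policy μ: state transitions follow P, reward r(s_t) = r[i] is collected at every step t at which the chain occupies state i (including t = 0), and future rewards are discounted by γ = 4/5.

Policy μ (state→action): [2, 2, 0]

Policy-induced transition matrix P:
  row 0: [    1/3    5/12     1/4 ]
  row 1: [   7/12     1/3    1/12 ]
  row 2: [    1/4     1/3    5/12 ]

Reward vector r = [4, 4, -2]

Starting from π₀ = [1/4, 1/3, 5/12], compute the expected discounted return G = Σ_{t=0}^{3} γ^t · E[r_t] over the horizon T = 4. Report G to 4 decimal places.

t=0: π = [0.2500, 0.3333, 0.4167], E[r] = 1.5000, γ^t·E[r] = 1.500000, running G = 1.500000
t=1: π = [0.3819, 0.3542, 0.2639], E[r] = 2.4167, γ^t·E[r] = 1.933333, running G = 3.433333
t=2: π = [0.3999, 0.3652, 0.2350], E[r] = 2.5903, γ^t·E[r] = 1.657778, running G = 5.091111
t=3: π = [0.4050, 0.3667, 0.2283], E[r] = 2.6302, γ^t·E[r] = 1.346667, running G = 6.437778

G = 6.4378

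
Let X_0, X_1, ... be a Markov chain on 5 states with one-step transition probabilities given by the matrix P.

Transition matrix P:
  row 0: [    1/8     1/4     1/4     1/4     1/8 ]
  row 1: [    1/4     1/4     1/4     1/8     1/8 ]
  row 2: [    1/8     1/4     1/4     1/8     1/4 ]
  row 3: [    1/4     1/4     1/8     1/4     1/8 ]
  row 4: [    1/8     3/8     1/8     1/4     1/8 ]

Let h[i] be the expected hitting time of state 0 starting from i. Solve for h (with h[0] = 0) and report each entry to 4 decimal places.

h = [0.0000, 4.8835, 5.5582, 4.7871, 5.3976]

First-step conditioning: h[0] = 0; for i ≠ 0, h[i] = 1 + Σ_k P[i][k]·h[k].
  h[1] = 1 + 1/4·h[1] + 1/4·h[2] + 1/8·h[3] + 1/8·h[4]
  h[2] = 1 + 1/4·h[1] + 1/4·h[2] + 1/8·h[3] + 1/4·h[4]
  h[3] = 1 + 1/4·h[1] + 1/8·h[2] + 1/4·h[3] + 1/8·h[4]
  h[4] = 1 + 3/8·h[1] + 1/8·h[2] + 1/4·h[3] + 1/8·h[4]
Solving the 4×4 linear system over states ≠ 0 gives exactly h = [0, 1216/249, 1384/249, 1192/249, 448/83] (h[0] = 0 is the target).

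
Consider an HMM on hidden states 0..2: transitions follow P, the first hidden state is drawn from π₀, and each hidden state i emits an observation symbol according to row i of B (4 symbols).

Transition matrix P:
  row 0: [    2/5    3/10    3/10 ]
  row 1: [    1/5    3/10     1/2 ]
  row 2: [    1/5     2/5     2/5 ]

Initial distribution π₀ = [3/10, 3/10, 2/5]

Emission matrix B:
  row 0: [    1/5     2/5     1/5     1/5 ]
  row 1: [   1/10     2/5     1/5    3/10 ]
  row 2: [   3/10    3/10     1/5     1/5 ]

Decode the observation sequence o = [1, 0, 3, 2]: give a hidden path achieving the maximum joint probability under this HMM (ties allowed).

t=0: δ = [1.200e-01, 1.200e-01, 1.200e-01]  (obs o_0=1)
t=1: δ = [9.600e-03, 4.800e-03, 1.800e-02]  ψ = [0, 2, 1]  (obs o_1=0)
t=2: δ = [7.680e-04, 2.160e-03, 1.440e-03]  ψ = [0, 2, 2]  (obs o_2=3)
t=3: δ = [8.640e-05, 1.296e-04, 2.160e-04]  ψ = [1, 1, 1]  (obs o_3=2)
backtrack: best end state = 2; path = [1, 2, 1, 2]

path = [1, 2, 1, 2]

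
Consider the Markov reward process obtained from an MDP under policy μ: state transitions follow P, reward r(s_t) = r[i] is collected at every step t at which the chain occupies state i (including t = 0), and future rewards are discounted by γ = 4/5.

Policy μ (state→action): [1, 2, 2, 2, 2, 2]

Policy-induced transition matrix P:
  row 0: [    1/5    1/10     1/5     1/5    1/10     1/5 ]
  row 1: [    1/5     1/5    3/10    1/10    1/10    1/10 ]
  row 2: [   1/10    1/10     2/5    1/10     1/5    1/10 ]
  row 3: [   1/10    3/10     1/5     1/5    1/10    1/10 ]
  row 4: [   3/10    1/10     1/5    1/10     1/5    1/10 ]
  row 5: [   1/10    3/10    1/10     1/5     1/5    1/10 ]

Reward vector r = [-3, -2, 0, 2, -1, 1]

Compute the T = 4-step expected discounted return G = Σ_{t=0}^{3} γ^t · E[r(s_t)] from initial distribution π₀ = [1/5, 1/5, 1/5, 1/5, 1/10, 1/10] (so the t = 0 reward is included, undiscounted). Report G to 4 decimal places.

G = -1.7159

t=0: π = [0.2000, 0.2000, 0.2000, 0.2000, 0.1000, 0.1000], E[r] = -0.6000, γ^t·E[r] = -0.600000, running G = -0.600000
t=1: π = [0.1600, 0.1800, 0.2500, 0.1500, 0.1400, 0.1200], E[r] = -0.5600, γ^t·E[r] = -0.448000, running G = -1.048000
t=2: π = [0.1620, 0.1720, 0.2560, 0.1430, 0.1510, 0.1160], E[r] = -0.5790, γ^t·E[r] = -0.370560, running G = -1.418560
t=3: π = [0.1636, 0.1690, 0.2568, 0.1421, 0.1523, 0.1162], E[r] = -0.5807, γ^t·E[r] = -0.297318, running G = -1.715878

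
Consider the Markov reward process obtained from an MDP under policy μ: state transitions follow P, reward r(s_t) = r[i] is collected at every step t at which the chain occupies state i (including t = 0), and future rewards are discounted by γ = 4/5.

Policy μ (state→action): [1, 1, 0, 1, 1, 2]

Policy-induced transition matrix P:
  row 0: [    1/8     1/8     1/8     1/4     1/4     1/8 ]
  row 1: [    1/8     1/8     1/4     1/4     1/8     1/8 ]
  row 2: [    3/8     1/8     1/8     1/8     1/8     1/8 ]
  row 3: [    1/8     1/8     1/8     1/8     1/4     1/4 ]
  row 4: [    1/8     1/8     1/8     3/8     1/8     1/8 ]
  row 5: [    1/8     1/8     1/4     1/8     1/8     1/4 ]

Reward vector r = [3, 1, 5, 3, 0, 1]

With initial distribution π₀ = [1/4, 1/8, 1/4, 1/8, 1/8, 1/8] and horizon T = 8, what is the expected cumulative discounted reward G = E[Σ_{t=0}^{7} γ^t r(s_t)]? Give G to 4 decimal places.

G = 9.6406

t=0: π = [0.2500, 0.1250, 0.2500, 0.1250, 0.1250, 0.1250], E[r] = 2.6250, γ^t·E[r] = 2.625000, running G = 2.625000
t=1: π = [0.1875, 0.1250, 0.1563, 0.2031, 0.1719, 0.1563], E[r] = 2.2344, γ^t·E[r] = 1.787500, running G = 4.412500
t=2: π = [0.1641, 0.1250, 0.1602, 0.2070, 0.1738, 0.1699], E[r] = 2.2090, γ^t·E[r] = 1.413750, running G = 5.826250
t=3: π = [0.1650, 0.1250, 0.1619, 0.2046, 0.1714, 0.1721], E[r] = 2.2153, γ^t·E[r] = 1.134250, running G = 6.960500
t=4: π = [0.1655, 0.1250, 0.1621, 0.2041, 0.1712, 0.1721], E[r] = 2.2165, γ^t·E[r] = 0.907875, running G = 7.868375
t=5: π = [0.1655, 0.1250, 0.1621, 0.2041, 0.1712, 0.1720], E[r] = 2.2166, γ^t·E[r] = 0.726348, running G = 8.594723
t=6: π = [0.1655, 0.1250, 0.1621, 0.2041, 0.1712, 0.1720], E[r] = 2.2166, γ^t·E[r] = 0.581070, running G = 9.175793
t=7: π = [0.1655, 0.1250, 0.1621, 0.2041, 0.1712, 0.1720], E[r] = 2.2166, γ^t·E[r] = 0.464855, running G = 9.640648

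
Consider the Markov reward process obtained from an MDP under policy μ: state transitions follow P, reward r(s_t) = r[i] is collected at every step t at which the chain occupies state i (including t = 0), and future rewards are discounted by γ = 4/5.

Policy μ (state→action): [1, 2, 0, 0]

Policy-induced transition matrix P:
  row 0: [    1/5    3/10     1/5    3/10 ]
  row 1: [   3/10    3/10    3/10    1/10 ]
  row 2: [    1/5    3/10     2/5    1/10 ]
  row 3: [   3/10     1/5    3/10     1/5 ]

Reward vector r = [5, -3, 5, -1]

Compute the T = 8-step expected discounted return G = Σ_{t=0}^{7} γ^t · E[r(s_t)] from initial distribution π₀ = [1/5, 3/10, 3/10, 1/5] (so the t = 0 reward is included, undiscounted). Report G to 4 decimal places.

G = 6.9425

t=0: π = [0.2000, 0.3000, 0.3000, 0.2000], E[r] = 1.4000, γ^t·E[r] = 1.400000, running G = 1.400000
t=1: π = [0.2500, 0.2800, 0.3100, 0.1600], E[r] = 1.8000, γ^t·E[r] = 1.440000, running G = 2.840000
t=2: π = [0.2440, 0.2840, 0.3060, 0.1660], E[r] = 1.7320, γ^t·E[r] = 1.108480, running G = 3.948480
t=3: π = [0.2450, 0.2834, 0.3062, 0.1654], E[r] = 1.7404, γ^t·E[r] = 0.891085, running G = 4.839565
t=4: π = [0.2449, 0.2835, 0.3061, 0.1655], E[r] = 1.7391, γ^t·E[r] = 0.712327, running G = 5.551892
t=5: π = [0.2449, 0.2834, 0.3061, 0.1655], E[r] = 1.7393, γ^t·E[r] = 0.569918, running G = 6.121810
t=6: π = [0.2449, 0.2834, 0.3061, 0.1655], E[r] = 1.7392, γ^t·E[r] = 0.455928, running G = 6.577738
t=7: π = [0.2449, 0.2834, 0.3061, 0.1655], E[r] = 1.7392, γ^t·E[r] = 0.364743, running G = 6.942481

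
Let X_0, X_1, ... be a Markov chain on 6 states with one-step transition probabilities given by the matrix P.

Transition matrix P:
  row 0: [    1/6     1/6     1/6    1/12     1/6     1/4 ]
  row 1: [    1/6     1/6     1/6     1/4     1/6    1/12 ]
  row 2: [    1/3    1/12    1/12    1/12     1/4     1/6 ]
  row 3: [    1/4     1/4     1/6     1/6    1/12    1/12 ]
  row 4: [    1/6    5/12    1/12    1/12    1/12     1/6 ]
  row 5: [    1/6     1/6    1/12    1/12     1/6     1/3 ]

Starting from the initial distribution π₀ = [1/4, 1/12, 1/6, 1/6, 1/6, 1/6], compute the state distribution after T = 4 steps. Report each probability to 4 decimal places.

π = [0.1985, 0.2052, 0.1277, 0.1282, 0.1538, 0.1866]

t=0: π = [0.2500, 0.0833, 0.1667, 0.1667, 0.1667, 0.1667]
t=1: π = [0.2083, 0.2083, 0.1250, 0.1111, 0.1528, 0.1944]
t=2: π = [0.1968, 0.2037, 0.1273, 0.1273, 0.1551, 0.1898]
t=3: π = [0.1985, 0.2054, 0.1273, 0.1279, 0.1537, 0.1871]
t=4: π = [0.1985, 0.2052, 0.1277, 0.1282, 0.1538, 0.1866]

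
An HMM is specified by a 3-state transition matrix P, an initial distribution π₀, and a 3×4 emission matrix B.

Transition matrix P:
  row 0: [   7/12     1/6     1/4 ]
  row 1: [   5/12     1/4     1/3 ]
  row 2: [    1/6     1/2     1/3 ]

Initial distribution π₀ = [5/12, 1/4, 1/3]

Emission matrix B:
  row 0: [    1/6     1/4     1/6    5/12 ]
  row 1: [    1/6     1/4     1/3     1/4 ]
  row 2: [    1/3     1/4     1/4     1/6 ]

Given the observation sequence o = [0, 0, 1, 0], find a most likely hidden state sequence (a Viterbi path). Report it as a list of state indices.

path = [2, 2, 1, 2]

t=0: δ = [6.944e-02, 4.167e-02, 1.111e-01]  (obs o_0=0)
t=1: δ = [6.752e-03, 9.259e-03, 1.235e-02]  ψ = [0, 2, 2]  (obs o_1=0)
t=2: δ = [9.846e-04, 1.543e-03, 1.029e-03]  ψ = [0, 2, 2]  (obs o_2=1)
t=3: δ = [1.072e-04, 8.573e-05, 1.715e-04]  ψ = [1, 2, 1]  (obs o_3=0)
backtrack: best end state = 2; path = [2, 2, 1, 2]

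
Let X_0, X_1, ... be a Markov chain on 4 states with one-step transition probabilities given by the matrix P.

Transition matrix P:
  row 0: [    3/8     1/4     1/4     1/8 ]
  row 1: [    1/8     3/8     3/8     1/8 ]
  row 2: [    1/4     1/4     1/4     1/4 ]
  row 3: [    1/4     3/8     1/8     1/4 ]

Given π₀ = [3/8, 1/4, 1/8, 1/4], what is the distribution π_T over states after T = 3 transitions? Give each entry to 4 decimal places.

π = [0.2417, 0.3110, 0.2666, 0.1807]

t=0: π = [0.3750, 0.2500, 0.1250, 0.2500]
t=1: π = [0.2656, 0.3125, 0.2500, 0.1719]
t=2: π = [0.2441, 0.3105, 0.2676, 0.1777]
t=3: π = [0.2417, 0.3110, 0.2666, 0.1807]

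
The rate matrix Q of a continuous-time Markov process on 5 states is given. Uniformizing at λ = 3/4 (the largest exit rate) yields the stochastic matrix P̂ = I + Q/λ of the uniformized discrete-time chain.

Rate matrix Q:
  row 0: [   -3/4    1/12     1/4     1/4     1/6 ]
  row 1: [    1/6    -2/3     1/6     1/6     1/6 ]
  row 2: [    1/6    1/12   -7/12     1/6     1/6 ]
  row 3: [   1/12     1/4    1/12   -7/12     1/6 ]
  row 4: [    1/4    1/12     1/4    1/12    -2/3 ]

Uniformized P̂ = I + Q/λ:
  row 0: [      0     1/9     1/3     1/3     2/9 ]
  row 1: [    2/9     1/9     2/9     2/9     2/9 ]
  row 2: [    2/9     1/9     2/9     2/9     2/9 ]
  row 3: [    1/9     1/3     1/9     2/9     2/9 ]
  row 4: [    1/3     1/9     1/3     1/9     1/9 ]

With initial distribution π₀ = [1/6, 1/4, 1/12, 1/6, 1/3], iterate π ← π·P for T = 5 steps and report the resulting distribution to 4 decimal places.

π = [0.1800, 0.1600, 0.2400, 0.2200, 0.2000]

t=0: π = [0.1667, 0.2500, 0.0833, 0.1667, 0.3333]
t=1: π = [0.2037, 0.1481, 0.2593, 0.2037, 0.1852]
t=2: π = [0.1749, 0.1564, 0.2428, 0.2243, 0.2016]
t=3: π = [0.1808, 0.1610, 0.2391, 0.2193, 0.1998]
t=4: π = [0.1799, 0.1598, 0.2402, 0.2201, 0.2000]
t=5: π = [0.1800, 0.1600, 0.2400, 0.2200, 0.2000]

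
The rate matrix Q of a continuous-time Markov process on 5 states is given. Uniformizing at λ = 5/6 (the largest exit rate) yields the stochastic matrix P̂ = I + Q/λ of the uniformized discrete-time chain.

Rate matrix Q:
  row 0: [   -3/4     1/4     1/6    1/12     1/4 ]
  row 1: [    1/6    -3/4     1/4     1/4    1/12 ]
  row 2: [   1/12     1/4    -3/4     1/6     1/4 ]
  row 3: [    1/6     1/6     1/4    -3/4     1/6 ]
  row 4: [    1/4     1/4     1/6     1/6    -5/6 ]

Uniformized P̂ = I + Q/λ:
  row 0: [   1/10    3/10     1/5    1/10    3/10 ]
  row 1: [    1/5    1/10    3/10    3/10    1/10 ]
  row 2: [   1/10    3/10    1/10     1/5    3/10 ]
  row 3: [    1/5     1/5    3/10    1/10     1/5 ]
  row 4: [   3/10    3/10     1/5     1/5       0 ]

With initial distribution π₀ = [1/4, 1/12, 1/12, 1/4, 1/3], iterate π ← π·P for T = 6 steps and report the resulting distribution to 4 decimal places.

t=0: π = [0.2500, 0.0833, 0.0833, 0.2500, 0.3333]
t=1: π = [0.2000, 0.2583, 0.2250, 0.1583, 0.1583]
t=2: π = [0.1733, 0.2325, 0.2192, 0.1900, 0.1850]
t=3: π = [0.1793, 0.2345, 0.2203, 0.1869, 0.1790]
t=4: π = [0.1779, 0.2344, 0.2201, 0.1868, 0.1807]
t=5: π = [0.1783, 0.2344, 0.2201, 0.1870, 0.1802]
t=6: π = [0.1782, 0.2344, 0.2201, 0.1869, 0.1803]

π = [0.1782, 0.2344, 0.2201, 0.1869, 0.1803]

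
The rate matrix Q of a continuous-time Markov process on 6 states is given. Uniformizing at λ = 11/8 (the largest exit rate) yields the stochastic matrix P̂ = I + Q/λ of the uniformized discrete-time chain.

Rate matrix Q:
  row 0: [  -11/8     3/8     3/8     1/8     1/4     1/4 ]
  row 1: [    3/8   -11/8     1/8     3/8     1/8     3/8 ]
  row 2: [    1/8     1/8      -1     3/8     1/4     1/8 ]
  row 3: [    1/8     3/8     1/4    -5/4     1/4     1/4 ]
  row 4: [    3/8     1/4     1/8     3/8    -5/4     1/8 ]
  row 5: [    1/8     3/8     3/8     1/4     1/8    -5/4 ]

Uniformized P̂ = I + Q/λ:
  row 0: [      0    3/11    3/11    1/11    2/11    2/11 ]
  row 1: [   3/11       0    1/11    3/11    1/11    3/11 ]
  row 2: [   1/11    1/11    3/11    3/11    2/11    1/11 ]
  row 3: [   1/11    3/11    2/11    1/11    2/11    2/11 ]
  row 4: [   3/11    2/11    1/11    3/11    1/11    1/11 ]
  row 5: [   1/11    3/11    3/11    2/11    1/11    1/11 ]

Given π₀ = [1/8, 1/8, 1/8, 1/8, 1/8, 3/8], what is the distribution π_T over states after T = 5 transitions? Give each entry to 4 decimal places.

t=0: π = [0.1250, 0.1250, 0.1250, 0.1250, 0.1250, 0.3750]
t=1: π = [0.1250, 0.2045, 0.2159, 0.1932, 0.1250, 0.1364]
t=2: π = [0.1395, 0.1663, 0.1952, 0.2025, 0.1395, 0.1570]
t=3: π = [0.1338, 0.1792, 0.1987, 0.1963, 0.1397, 0.1522]
t=4: π = [0.1367, 0.1750, 0.1969, 0.1989, 0.1390, 0.1535]
t=5: π = [0.1356, 0.1766, 0.1976, 0.1978, 0.1393, 0.1532]

π = [0.1356, 0.1766, 0.1976, 0.1978, 0.1393, 0.1532]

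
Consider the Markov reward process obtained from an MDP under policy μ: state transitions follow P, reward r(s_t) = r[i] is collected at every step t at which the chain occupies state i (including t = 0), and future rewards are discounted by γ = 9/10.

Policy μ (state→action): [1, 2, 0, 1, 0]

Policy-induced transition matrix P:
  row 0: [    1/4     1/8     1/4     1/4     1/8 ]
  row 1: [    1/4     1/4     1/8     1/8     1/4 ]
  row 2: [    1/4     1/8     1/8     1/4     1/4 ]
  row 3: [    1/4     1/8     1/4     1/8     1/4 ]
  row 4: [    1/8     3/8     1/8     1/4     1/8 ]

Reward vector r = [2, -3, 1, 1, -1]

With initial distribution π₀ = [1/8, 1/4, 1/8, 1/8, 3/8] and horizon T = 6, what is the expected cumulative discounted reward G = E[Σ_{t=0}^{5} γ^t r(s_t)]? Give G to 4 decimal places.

G = -0.7066

t=0: π = [0.1250, 0.2500, 0.1250, 0.1250, 0.3750], E[r] = -0.6250, γ^t·E[r] = -0.625000, running G = -0.625000
t=1: π = [0.2031, 0.2500, 0.1563, 0.2031, 0.1875], E[r] = -0.1719, γ^t·E[r] = -0.154688, running G = -0.779688
t=2: π = [0.2266, 0.2031, 0.1758, 0.1934, 0.2012], E[r] = 0.0117, γ^t·E[r] = 0.009492, running G = -0.770195
t=3: π = [0.2249, 0.2007, 0.1775, 0.2004, 0.1965], E[r] = 0.0291, γ^t·E[r] = 0.021179, running G = -0.749016
t=4: π = [0.2254, 0.1992, 0.1782, 0.1999, 0.1973], E[r] = 0.0339, γ^t·E[r] = 0.022245, running G = -0.726771
t=5: π = [0.2253, 0.1992, 0.1782, 0.2001, 0.1972], E[r] = 0.0341, γ^t·E[r] = 0.020129, running G = -0.706642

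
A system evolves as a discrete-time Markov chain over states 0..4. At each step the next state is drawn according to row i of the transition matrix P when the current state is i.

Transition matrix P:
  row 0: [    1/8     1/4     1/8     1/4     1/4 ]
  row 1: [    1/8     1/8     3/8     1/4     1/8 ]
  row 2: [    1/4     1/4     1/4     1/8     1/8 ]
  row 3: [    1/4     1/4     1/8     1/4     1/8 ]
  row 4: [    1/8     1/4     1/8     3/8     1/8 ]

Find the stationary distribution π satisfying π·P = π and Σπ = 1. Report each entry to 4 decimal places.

Balance equations π_j = Σ_i π_i·P[i][j]:
  π_0 = 1/8·π_0 + 1/8·π_1 + 1/4·π_2 + 1/4·π_3 + 1/8·π_4
  π_1 = 1/4·π_0 + 1/8·π_1 + 1/4·π_2 + 1/4·π_3 + 1/4·π_4
  π_2 = 1/8·π_0 + 3/8·π_1 + 1/4·π_2 + 1/8·π_3 + 1/8·π_4
  π_3 = 1/4·π_0 + 1/4·π_1 + 1/8·π_2 + 1/4·π_3 + 3/8·π_4
  normalize: π_0 + π_1 + π_2 + π_3 + π_4 = 1
Solving the linear system gives exactly π = [119/657, 2/9, 13/63, 124/511, 97/657].

π = [0.1811, 0.2222, 0.2063, 0.2427, 0.1476]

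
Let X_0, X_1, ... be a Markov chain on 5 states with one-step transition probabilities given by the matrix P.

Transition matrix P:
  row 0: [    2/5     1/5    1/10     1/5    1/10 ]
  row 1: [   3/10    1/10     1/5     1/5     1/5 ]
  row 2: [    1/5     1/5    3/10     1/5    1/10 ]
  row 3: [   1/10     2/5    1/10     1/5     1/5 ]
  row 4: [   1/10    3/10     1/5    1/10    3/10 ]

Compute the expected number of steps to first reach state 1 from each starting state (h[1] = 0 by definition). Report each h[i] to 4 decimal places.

h = [3.9706, 0.0000, 3.9706, 3.1373, 3.5784]

First-step conditioning: h[1] = 0; for i ≠ 1, h[i] = 1 + Σ_k P[i][k]·h[k].
  h[0] = 1 + 2/5·h[0] + 1/10·h[2] + 1/5·h[3] + 1/10·h[4]
  h[2] = 1 + 1/5·h[0] + 3/10·h[2] + 1/5·h[3] + 1/10·h[4]
  h[3] = 1 + 1/10·h[0] + 1/10·h[2] + 1/5·h[3] + 1/5·h[4]
  h[4] = 1 + 1/10·h[0] + 1/5·h[2] + 1/10·h[3] + 3/10·h[4]
Solving the 4×4 linear system over states ≠ 1 gives exactly h = [135/34, 0, 135/34, 160/51, 365/102] (h[1] = 0 is the target).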